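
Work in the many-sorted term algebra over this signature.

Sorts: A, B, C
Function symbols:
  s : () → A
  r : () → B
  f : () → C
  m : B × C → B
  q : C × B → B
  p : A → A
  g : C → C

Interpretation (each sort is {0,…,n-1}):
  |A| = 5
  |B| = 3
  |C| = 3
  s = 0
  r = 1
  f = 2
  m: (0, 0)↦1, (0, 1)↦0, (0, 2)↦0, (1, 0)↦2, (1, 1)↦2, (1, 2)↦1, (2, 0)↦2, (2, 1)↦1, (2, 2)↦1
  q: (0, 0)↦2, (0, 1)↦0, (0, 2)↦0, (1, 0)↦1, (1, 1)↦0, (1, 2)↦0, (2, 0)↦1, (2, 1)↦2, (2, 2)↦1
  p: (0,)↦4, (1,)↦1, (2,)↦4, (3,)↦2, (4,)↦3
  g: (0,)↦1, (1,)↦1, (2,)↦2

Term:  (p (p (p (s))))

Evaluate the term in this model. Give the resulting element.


  s = 0
  (p (s)) = p(0,) = 4
  (p (p (s))) = p(4,) = 3
  (p (p (p (s)))) = p(3,) = 2

value = 2


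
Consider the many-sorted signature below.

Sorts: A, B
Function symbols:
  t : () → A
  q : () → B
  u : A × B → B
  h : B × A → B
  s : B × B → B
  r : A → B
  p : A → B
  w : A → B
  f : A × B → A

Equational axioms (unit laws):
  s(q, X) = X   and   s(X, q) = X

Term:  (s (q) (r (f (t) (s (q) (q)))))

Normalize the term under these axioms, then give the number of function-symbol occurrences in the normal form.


size = 4

1. (s (q) (r (f (t) (s (q) (q)))))  →  (r (f (t) (s (q) (q))))
2. (r (f (t) (s (q) (q))))  →  (r (f (t) (q)))
normal form: (r (f (t) (q)))


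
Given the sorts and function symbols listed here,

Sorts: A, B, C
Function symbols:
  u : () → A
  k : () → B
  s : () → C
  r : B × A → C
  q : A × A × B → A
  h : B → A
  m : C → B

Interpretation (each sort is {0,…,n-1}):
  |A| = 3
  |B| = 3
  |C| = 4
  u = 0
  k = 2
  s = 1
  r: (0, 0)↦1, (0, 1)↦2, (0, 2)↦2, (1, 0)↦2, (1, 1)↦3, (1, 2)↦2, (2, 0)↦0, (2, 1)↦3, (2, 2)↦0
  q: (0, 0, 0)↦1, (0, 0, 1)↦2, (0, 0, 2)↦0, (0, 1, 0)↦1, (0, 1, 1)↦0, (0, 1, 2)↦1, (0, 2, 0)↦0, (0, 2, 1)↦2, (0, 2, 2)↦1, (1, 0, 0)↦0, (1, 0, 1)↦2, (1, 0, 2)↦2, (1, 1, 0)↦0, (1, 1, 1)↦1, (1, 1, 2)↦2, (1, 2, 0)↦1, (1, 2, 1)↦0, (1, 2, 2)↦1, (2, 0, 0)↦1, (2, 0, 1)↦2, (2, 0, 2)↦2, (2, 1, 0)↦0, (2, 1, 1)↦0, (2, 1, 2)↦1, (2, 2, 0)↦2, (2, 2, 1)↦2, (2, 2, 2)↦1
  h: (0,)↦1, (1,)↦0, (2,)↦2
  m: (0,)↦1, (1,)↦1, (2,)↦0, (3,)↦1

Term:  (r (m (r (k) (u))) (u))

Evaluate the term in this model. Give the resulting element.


  k = 2
  u = 0
  (r (k) (u)) = r(2, 0) = 0
  (m (r (k) (u))) = m(0,) = 1
  u = 0
  (r (m (r (k) (u))) (u)) = r(1, 0) = 2

value = 2


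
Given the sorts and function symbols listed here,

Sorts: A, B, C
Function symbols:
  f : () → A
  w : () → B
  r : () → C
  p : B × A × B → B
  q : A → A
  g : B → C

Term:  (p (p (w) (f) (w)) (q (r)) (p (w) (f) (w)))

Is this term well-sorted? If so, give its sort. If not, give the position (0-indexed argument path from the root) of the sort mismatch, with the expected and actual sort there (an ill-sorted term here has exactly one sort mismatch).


ill-sorted at position [1, 0]: expected A, got C

    (w) : B
    (f) : A
    (w) : B
  (p (w) (f) (w)) : B
    (r) : C
  (q (r)) : ✗ arg 0 at [1, 0] has sort C, expected A
    (w) : B
    (f) : A
    (w) : B
  (p (w) (f) (w)) : B


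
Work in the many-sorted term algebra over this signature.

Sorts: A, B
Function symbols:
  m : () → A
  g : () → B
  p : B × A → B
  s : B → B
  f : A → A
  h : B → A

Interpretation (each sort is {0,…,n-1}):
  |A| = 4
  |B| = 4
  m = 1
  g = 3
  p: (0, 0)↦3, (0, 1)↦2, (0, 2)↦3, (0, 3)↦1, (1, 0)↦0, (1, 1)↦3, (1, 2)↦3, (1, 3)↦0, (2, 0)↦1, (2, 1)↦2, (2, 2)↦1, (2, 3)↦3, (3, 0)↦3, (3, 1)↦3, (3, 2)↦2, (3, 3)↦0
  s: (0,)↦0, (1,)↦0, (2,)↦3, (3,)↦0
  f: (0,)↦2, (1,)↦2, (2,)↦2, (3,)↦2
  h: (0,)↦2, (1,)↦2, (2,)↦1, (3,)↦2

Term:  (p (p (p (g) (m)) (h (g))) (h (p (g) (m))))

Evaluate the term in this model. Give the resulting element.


value = 1

  g = 3
  m = 1
  (p (g) (m)) = p(3, 1) = 3
  g = 3
  (h (g)) = h(3,) = 2
  (p (p (g) (m)) (h (g))) = p(3, 2) = 2
  g = 3
  m = 1
  (p (g) (m)) = p(3, 1) = 3
  (h (p (g) (m))) = h(3,) = 2
  (p (p (p (g) (m)) (h (g))) (h (p (g) (m)))) = p(2, 2) = 1


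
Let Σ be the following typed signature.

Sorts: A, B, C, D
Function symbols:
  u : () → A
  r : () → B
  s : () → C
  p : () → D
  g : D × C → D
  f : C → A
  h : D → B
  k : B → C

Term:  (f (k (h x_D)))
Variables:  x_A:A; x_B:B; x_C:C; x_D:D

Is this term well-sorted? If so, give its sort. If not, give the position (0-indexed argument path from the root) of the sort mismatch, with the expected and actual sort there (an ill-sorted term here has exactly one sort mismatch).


well-sorted; sort = A

      x_D : D
    (h x_D) : B
  (k (h x_D)) : C
(f (k (h x_D))) : A


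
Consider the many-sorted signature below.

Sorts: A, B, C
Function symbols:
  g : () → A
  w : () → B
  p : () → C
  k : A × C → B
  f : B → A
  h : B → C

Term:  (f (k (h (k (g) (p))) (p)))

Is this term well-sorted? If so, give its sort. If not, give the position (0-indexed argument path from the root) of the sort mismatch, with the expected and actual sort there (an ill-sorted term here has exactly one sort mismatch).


ill-sorted at position [0, 0]: expected A, got C

        (g) : A
        (p) : C
      (k (g) (p)) : B
    (h (k (g) (p))) : C
    (p) : C
  (k (h (k (g) (p))) (p)) : ✗ arg 0 at [0, 0] has sort C, expected A


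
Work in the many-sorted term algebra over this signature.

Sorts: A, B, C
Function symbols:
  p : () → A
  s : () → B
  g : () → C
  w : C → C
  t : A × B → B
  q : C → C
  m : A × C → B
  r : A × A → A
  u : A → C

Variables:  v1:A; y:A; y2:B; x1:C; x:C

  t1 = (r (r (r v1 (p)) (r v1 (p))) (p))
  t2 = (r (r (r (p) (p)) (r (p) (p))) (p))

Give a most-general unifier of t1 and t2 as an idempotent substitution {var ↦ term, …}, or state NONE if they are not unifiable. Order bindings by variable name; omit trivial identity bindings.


{v1 ↦ (p)}


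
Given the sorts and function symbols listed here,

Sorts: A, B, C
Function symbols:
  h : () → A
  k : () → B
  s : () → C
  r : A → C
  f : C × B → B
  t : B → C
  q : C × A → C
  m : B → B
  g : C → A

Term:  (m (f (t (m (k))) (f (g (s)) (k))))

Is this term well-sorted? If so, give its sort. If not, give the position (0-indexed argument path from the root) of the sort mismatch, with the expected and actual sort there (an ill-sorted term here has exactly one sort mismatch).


ill-sorted at position [0, 1, 0]: expected C, got A

        (k) : B
      (m (k)) : B
    (t (m (k))) : C
        (s) : C
      (g (s)) : A
      (k) : B
    (f (g (s)) (k)) : ✗ arg 0 at [0, 1, 0] has sort A, expected C


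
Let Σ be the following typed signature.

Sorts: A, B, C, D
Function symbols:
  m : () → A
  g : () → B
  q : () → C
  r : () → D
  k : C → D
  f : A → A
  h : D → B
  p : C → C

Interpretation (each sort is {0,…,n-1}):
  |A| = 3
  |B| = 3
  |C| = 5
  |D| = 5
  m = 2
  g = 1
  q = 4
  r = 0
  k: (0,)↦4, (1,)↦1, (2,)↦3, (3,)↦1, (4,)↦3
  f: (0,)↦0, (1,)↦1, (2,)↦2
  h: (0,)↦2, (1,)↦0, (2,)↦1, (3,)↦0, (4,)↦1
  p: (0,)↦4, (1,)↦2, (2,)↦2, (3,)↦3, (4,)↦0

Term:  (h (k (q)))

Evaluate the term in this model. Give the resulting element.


value = 0

  q = 4
  (k (q)) = k(4,) = 3
  (h (k (q))) = h(3,) = 0


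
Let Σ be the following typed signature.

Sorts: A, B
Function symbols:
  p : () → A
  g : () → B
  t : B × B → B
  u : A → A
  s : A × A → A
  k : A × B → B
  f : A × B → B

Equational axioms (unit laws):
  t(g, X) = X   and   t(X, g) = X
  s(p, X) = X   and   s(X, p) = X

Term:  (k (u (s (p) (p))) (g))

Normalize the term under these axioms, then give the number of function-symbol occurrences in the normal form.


1. (k (u (s (p) (p))) (g))  →  (k (u (p)) (g))
normal form: (k (u (p)) (g))

size = 4


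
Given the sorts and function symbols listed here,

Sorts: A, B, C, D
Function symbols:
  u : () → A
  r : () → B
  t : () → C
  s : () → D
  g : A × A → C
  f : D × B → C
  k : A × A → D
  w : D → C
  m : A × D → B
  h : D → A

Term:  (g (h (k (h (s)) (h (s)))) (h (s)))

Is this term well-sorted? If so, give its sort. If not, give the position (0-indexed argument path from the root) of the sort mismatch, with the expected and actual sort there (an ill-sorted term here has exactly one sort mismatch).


        (s) : D
      (h (s)) : A
        (s) : D
      (h (s)) : A
    (k (h (s)) (h (s))) : D
  (h (k (h (s)) (h (s)))) : A
    (s) : D
  (h (s)) : A
(g (h (k (h (s)) (h (s)))) (h (s))) : C

well-sorted; sort = C


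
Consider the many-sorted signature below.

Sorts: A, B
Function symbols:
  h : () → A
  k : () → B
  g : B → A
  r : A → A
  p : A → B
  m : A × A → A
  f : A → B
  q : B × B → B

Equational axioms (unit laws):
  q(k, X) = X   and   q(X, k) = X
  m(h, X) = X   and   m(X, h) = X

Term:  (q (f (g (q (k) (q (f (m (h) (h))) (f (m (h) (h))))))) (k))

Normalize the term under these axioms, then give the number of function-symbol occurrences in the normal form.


size = 7

1. (q (f (g (q (k) (q (f (m (h) (h))) (f (m (h) (h))))))) (k))  →  (f (g (q (k) (q (f (m (h) (h))) (f (m (h) (h)))))))
2. (f (g (q (k) (q (f (m (h) (h))) (f (m (h) (h)))))))  →  (f (g (q (f (m (h) (h))) (f (m (h) (h))))))
3. (f (g (q (f (m (h) (h))) (f (m (h) (h))))))  →  (f (g (q (f (h)) (f (m (h) (h))))))
4. (f (g (q (f (h)) (f (m (h) (h))))))  →  (f (g (q (f (h)) (f (h)))))
normal form: (f (g (q (f (h)) (f (h)))))


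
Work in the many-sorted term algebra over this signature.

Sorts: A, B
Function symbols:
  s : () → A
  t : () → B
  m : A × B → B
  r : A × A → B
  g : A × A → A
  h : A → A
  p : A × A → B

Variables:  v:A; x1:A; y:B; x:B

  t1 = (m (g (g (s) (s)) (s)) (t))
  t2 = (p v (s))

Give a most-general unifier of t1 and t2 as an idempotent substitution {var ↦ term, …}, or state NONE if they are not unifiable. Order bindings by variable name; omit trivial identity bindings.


head clash or occurs-check failure — not unifiable

NONE (not unifiable)


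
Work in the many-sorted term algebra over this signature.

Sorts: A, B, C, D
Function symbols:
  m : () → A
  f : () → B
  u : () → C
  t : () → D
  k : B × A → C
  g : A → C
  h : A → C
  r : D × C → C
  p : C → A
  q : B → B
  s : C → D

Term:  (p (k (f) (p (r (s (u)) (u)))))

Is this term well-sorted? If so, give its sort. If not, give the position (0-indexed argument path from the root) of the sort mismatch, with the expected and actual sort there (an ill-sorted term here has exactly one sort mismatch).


    (f) : B
          (u) : C
        (s (u)) : D
        (u) : C
      (r (s (u)) (u)) : C
    (p (r (s (u)) (u))) : A
  (k (f) (p (r (s (u)) (u)))) : C
(p (k (f) (p (r (s (u)) (u))))) : A

well-sorted; sort = A


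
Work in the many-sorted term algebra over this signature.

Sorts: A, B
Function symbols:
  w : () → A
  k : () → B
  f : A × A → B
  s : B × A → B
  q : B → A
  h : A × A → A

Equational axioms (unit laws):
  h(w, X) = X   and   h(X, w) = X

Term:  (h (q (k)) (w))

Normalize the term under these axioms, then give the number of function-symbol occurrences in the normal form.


1. (h (q (k)) (w))  →  (q (k))
normal form: (q (k))

size = 2


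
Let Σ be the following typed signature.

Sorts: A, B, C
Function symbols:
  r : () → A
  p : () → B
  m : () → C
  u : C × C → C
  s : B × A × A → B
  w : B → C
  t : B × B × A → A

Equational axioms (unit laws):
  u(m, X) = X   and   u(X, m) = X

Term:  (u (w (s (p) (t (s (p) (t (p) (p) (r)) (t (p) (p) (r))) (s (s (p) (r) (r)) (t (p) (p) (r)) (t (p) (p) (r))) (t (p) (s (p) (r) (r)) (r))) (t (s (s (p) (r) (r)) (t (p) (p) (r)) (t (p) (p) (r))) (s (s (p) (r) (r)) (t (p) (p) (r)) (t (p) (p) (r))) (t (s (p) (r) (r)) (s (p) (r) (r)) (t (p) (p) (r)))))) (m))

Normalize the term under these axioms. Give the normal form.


normal form = (w (s (p) (t (s (p) (t (p) (p) (r)) (t (p) (p) (r))) (s (s (p) (r) (r)) (t (p) (p) (r)) (t (p) (p) (r))) (t (p) (s (p) (r) (r)) (r))) (t (s (s (p) (r) (r)) (t (p) (p) (r)) (t (p) (p) (r))) (s (s (p) (r) (r)) (t (p) (p) (r)) (t (p) (p) (r))) (t (s (p) (r) (r)) (s (p) (r) (r)) (t (p) (p) (r))))))

1. (u (w (s (p) (t (s (p) (t (p) (p) (r)) (t (p) (p) (r))) (s (s (p) (r) (r)) (t (p) (p) (r)) (t (p) (p) (r))) (t (p) (s (p) (r) (r)) (r))) (t (s (s (p) (r) (r)) (t (p) (p) (r)) (t (p) (p) (r))) (s (s (p) (r) (r)) (t (p) (p) (r)) (t (p) (p) (r))) (t (s (p) (r) (r)) (s (p) (r) (r)) (t (p) (p) (r)))))) (m))  →  (w (s (p) (t (s (p) (t (p) (p) (r)) (t (p) (p) (r))) (s (s (p) (r) (r)) (t (p) (p) (r)) (t (p) (p) (r))) (t (p) (s (p) (r) (r)) (r))) (t (s (s (p) (r) (r)) (t (p) (p) (r)) (t (p) (p) (r))) (s (s (p) (r) (r)) (t (p) (p) (r)) (t (p) (p) (r))) (t (s (p) (r) (r)) (s (p) (r) (r)) (t (p) (p) (r))))))


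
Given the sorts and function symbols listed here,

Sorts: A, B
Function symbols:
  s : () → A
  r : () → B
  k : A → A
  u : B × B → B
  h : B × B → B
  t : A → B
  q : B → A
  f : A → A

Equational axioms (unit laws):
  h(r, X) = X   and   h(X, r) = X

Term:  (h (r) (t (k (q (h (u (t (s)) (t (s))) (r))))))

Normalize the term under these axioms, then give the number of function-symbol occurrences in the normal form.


size = 8

1. (h (r) (t (k (q (h (u (t (s)) (t (s))) (r))))))  →  (t (k (q (h (u (t (s)) (t (s))) (r)))))
2. (t (k (q (h (u (t (s)) (t (s))) (r)))))  →  (t (k (q (u (t (s)) (t (s))))))
normal form: (t (k (q (u (t (s)) (t (s))))))


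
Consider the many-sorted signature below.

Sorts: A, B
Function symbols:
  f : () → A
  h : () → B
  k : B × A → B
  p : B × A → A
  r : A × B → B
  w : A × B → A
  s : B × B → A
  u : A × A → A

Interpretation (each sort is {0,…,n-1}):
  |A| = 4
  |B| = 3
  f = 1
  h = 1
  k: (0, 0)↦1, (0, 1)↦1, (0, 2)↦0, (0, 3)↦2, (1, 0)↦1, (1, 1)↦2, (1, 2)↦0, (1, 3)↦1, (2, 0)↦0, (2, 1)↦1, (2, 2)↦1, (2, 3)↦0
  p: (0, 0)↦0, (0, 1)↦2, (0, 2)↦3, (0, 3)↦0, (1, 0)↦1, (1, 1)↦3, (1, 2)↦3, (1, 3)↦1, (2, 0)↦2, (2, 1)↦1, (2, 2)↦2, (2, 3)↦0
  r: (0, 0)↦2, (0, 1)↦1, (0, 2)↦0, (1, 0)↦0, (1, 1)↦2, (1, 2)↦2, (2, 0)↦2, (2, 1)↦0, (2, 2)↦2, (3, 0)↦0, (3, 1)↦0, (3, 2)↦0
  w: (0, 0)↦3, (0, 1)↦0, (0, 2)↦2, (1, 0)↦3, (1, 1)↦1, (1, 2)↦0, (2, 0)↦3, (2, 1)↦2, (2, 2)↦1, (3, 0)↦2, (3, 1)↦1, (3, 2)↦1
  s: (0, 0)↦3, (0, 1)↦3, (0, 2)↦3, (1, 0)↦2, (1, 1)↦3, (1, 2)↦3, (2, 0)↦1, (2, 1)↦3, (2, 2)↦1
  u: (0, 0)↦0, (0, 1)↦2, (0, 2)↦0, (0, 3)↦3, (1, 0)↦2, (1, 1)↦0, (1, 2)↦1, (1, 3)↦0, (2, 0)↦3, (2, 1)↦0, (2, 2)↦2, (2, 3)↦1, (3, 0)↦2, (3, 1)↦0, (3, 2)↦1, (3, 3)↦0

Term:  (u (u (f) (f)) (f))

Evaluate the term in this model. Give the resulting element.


value = 2

  f = 1
  f = 1
  (u (f) (f)) = u(1, 1) = 0
  f = 1
  (u (u (f) (f)) (f)) = u(0, 1) = 2


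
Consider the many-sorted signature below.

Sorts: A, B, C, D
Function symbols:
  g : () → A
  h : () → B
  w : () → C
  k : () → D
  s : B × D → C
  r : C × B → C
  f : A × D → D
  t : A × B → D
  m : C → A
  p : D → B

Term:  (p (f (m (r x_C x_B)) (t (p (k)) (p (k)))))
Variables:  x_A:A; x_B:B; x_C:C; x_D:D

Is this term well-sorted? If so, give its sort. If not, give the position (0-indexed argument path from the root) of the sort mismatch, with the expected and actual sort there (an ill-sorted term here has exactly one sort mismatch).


ill-sorted at position [0, 1, 0]: expected A, got B

        x_C : C
        x_B : B
      (r x_C x_B) : C
    (m (r x_C x_B)) : A
        (k) : D
      (p (k)) : B
        (k) : D
      (p (k)) : B
    (t (p (k)) (p (k))) : ✗ arg 0 at [0, 1, 0] has sort B, expected A


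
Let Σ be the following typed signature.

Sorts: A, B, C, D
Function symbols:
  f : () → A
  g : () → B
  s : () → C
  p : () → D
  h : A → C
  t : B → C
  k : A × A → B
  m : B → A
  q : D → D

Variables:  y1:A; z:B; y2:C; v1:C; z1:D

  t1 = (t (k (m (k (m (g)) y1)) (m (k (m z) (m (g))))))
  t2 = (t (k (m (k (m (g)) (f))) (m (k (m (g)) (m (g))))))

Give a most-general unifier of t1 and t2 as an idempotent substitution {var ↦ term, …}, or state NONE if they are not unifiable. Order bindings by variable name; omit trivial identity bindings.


{y1 ↦ (f), z ↦ (g)}


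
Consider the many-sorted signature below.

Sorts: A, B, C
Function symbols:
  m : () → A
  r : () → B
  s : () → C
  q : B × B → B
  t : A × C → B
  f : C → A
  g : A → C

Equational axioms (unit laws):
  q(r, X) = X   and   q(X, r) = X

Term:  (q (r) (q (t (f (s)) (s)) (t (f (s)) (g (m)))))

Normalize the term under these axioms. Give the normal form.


1. (q (r) (q (t (f (s)) (s)) (t (f (s)) (g (m)))))  →  (q (t (f (s)) (s)) (t (f (s)) (g (m))))

normal form = (q (t (f (s)) (s)) (t (f (s)) (g (m))))


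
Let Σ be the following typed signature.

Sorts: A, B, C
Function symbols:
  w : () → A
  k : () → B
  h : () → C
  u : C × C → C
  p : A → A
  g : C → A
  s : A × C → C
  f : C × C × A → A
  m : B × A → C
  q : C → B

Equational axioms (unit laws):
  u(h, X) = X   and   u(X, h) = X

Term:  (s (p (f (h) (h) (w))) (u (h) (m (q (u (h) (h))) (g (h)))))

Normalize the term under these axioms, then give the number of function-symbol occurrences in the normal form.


1. (s (p (f (h) (h) (w))) (u (h) (m (q (u (h) (h))) (g (h)))))  →  (s (p (f (h) (h) (w))) (m (q (u (h) (h))) (g (h))))
2. (s (p (f (h) (h) (w))) (m (q (u (h) (h))) (g (h))))  →  (s (p (f (h) (h) (w))) (m (q (h)) (g (h))))
normal form: (s (p (f (h) (h) (w))) (m (q (h)) (g (h))))

size = 11


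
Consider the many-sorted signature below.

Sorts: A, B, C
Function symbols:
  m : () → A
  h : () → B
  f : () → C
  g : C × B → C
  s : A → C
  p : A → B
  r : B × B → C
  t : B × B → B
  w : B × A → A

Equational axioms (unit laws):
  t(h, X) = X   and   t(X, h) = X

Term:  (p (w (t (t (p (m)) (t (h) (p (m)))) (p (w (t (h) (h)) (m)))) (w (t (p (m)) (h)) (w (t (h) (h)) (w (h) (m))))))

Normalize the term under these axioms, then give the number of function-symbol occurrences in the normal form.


1. (p (w (t (t (p (m)) (t (h) (p (m)))) (p (w (t (h) (h)) (m)))) (w (t (p (m)) (h)) (w (t (h) (h)) (w (h) (m))))))  →  (p (w (t (t (p (m)) (p (m))) (p (w (t (h) (h)) (m)))) (w (t (p (m)) (h)) (w (t (h) (h)) (w (h) (m))))))
2. (p (w (t (t (p (m)) (p (m))) (p (w (t (h) (h)) (m)))) (w (t (p (m)) (h)) (w (t (h) (h)) (w (h) (m))))))  →  (p (w (t (t (p (m)) (p (m))) (p (w (h) (m)))) (w (t (p (m)) (h)) (w (t (h) (h)) (w (h) (m))))))
3. (p (w (t (t (p (m)) (p (m))) (p (w (h) (m)))) (w (t (p (m)) (h)) (w (t (h) (h)) (w (h) (m))))))  →  (p (w (t (t (p (m)) (p (m))) (p (w (h) (m)))) (w (p (m)) (w (t (h) (h)) (w (h) (m))))))
4. (p (w (t (t (p (m)) (p (m))) (p (w (h) (m)))) (w (p (m)) (w (t (h) (h)) (w (h) (m))))))  →  (p (w (t (t (p (m)) (p (m))) (p (w (h) (m)))) (w (p (m)) (w (h) (w (h) (m))))))
normal form: (p (w (t (t (p (m)) (p (m))) (p (w (h) (m)))) (w (p (m)) (w (h) (w (h) (m))))))

size = 20


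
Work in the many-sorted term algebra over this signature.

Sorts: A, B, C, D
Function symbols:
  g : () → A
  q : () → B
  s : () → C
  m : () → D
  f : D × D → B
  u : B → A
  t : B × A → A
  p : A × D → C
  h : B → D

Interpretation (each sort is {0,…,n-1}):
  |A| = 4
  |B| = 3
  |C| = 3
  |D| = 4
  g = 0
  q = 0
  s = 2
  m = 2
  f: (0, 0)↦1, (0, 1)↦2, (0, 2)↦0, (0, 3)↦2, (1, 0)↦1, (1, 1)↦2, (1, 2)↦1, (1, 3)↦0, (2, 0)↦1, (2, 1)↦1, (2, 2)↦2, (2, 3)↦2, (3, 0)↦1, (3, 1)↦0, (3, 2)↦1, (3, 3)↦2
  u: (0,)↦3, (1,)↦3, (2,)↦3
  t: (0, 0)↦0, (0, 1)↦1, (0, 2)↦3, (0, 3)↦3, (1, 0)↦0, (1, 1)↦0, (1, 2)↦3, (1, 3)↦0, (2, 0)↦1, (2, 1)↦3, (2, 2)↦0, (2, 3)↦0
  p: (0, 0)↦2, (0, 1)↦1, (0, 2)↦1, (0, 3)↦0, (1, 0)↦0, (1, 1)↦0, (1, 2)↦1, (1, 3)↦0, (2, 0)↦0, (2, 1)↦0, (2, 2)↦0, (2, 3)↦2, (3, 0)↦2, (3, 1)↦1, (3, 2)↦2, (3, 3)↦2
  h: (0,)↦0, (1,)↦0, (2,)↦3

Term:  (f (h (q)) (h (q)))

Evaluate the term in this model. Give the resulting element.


  q = 0
  (h (q)) = h(0,) = 0
  q = 0
  (h (q)) = h(0,) = 0
  (f (h (q)) (h (q))) = f(0, 0) = 1

value = 1


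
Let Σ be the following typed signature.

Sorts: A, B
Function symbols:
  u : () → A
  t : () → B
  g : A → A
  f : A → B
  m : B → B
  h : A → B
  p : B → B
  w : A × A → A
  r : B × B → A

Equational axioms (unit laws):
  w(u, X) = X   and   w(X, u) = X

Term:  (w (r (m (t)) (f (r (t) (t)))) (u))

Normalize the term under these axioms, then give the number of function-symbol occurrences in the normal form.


1. (w (r (m (t)) (f (r (t) (t)))) (u))  →  (r (m (t)) (f (r (t) (t))))
normal form: (r (m (t)) (f (r (t) (t))))

size = 7


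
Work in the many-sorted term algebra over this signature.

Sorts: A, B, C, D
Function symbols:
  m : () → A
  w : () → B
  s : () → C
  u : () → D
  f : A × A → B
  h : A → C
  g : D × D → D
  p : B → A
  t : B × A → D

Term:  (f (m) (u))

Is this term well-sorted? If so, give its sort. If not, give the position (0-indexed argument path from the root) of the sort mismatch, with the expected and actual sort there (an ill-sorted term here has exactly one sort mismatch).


ill-sorted at position [1]: expected A, got D

  (m) : A
  (u) : D
(f (m) (u)) : ✗ arg 1 at [1] has sort D, expected A


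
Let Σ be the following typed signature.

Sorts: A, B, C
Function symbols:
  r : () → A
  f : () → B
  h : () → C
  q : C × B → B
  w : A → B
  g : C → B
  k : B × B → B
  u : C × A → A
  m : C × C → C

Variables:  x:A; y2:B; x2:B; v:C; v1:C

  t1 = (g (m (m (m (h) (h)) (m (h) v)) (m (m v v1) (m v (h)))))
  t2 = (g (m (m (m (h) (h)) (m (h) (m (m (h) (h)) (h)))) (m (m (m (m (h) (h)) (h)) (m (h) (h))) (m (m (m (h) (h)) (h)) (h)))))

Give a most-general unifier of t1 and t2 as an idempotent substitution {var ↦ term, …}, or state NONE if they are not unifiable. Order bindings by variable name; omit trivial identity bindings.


{v ↦ (m (m (h) (h)) (h)), v1 ↦ (m (h) (h))}


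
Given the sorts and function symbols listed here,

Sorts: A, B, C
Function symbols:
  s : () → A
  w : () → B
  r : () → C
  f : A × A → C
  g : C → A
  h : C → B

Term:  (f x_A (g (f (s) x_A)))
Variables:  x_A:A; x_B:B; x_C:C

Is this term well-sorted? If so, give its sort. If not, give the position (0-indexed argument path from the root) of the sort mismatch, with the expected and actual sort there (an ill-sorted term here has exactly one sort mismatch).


  x_A : A
      (s) : A
      x_A : A
    (f (s) x_A) : C
  (g (f (s) x_A)) : A
(f x_A (g (f (s) x_A))) : C

well-sorted; sort = C


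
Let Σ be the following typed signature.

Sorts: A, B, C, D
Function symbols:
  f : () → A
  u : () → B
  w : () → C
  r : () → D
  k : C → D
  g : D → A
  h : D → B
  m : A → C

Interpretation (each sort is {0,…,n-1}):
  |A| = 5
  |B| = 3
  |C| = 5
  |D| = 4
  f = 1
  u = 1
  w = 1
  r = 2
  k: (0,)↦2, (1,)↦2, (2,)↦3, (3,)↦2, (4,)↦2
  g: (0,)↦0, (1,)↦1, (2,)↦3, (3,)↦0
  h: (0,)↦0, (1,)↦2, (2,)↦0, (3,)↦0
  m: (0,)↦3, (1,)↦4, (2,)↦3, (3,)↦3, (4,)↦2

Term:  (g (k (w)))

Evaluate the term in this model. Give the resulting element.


  w = 1
  (k (w)) = k(1,) = 2
  (g (k (w))) = g(2,) = 3

value = 3


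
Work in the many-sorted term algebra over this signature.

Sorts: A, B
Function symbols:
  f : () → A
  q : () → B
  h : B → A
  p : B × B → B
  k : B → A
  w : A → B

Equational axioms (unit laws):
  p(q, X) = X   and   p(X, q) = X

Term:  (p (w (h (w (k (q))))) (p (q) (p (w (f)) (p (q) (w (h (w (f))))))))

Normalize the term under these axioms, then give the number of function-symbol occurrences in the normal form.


size = 13

1. (p (w (h (w (k (q))))) (p (q) (p (w (f)) (p (q) (w (h (w (f))))))))  →  (p (w (h (w (k (q))))) (p (w (f)) (p (q) (w (h (w (f)))))))
2. (p (w (h (w (k (q))))) (p (w (f)) (p (q) (w (h (w (f)))))))  →  (p (w (h (w (k (q))))) (p (w (f)) (w (h (w (f))))))
normal form: (p (w (h (w (k (q))))) (p (w (f)) (w (h (w (f))))))


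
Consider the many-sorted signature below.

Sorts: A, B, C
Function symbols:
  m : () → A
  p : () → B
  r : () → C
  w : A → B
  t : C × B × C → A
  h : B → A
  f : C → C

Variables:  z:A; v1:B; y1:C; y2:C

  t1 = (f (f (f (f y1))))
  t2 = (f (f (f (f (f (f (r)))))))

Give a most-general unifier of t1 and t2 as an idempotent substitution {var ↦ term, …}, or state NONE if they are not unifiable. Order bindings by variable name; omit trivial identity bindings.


{y1 ↦ (f (f (r)))}


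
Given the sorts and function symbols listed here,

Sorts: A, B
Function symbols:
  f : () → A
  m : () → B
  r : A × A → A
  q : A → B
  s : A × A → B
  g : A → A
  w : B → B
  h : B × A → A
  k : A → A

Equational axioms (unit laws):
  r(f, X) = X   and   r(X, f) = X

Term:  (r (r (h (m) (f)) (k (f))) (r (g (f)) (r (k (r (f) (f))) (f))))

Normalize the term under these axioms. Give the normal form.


normal form = (r (r (h (m) (f)) (k (f))) (r (g (f)) (k (f))))

1. (r (r (h (m) (f)) (k (f))) (r (g (f)) (r (k (r (f) (f))) (f))))  →  (r (r (h (m) (f)) (k (f))) (r (g (f)) (k (r (f) (f)))))
2. (r (r (h (m) (f)) (k (f))) (r (g (f)) (k (r (f) (f)))))  →  (r (r (h (m) (f)) (k (f))) (r (g (f)) (k (f))))


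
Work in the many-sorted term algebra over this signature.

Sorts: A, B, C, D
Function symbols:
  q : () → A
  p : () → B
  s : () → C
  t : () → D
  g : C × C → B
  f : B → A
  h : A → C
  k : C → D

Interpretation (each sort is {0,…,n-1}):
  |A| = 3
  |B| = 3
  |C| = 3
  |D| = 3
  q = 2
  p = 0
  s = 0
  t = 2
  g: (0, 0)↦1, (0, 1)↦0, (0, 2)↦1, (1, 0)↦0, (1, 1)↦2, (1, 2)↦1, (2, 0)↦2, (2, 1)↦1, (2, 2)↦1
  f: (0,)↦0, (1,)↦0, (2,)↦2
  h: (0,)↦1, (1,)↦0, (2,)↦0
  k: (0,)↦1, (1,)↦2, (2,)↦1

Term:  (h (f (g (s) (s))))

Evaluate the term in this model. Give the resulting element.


  s = 0
  s = 0
  (g (s) (s)) = g(0, 0) = 1
  (f (g (s) (s))) = f(1,) = 0
  (h (f (g (s) (s)))) = h(0,) = 1

value = 1


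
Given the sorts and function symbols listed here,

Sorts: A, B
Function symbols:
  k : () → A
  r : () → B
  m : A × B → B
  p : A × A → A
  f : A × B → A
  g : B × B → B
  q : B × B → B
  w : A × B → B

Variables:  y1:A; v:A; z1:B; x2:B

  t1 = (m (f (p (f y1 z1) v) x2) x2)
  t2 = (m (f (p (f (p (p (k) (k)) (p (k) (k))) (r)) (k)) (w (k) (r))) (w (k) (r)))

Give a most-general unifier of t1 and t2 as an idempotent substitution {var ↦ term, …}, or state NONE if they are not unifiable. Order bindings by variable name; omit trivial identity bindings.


{v ↦ (k), x2 ↦ (w (k) (r)), y1 ↦ (p (p (k) (k)) (p (k) (k))), z1 ↦ (r)}


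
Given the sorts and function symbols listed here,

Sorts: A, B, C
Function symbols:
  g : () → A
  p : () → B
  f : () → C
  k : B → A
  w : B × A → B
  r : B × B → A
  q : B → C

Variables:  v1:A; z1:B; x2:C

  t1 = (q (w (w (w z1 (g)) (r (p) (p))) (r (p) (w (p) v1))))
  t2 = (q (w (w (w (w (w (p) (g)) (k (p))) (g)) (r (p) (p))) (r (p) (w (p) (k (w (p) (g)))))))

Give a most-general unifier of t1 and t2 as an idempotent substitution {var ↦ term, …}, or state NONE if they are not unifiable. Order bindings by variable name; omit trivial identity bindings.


{v1 ↦ (k (w (p) (g))), z1 ↦ (w (w (p) (g)) (k (p)))}


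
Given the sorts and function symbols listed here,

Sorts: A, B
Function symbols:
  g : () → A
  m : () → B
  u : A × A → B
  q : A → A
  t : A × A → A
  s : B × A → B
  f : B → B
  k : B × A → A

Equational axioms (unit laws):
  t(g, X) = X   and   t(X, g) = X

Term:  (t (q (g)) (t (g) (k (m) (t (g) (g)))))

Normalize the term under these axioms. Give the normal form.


normal form = (t (q (g)) (k (m) (g)))

1. (t (q (g)) (t (g) (k (m) (t (g) (g)))))  →  (t (q (g)) (k (m) (t (g) (g))))
2. (t (q (g)) (k (m) (t (g) (g))))  →  (t (q (g)) (k (m) (g)))


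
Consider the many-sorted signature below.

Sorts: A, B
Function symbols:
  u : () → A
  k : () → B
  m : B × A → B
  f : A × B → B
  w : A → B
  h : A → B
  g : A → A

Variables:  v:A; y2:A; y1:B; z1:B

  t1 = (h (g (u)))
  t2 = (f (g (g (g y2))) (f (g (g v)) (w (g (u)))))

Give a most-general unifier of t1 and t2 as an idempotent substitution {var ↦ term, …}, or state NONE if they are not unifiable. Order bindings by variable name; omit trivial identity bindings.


head clash or occurs-check failure — not unifiable

NONE (not unifiable)


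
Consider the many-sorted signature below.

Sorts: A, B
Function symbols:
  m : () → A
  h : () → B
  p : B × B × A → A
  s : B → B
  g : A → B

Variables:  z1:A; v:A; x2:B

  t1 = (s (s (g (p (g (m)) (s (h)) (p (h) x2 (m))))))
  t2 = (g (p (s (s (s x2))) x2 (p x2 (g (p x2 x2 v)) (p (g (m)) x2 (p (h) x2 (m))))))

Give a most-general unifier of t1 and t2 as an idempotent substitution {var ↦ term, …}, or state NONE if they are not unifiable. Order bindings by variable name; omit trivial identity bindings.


head clash or occurs-check failure — not unifiable

NONE (not unifiable)


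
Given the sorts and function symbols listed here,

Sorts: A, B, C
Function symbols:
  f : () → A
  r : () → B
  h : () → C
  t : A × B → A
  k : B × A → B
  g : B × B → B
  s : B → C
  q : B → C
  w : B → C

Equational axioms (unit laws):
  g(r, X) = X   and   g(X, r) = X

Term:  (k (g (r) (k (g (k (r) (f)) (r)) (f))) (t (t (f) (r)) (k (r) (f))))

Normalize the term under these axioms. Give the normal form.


1. (k (g (r) (k (g (k (r) (f)) (r)) (f))) (t (t (f) (r)) (k (r) (f))))  →  (k (k (g (k (r) (f)) (r)) (f)) (t (t (f) (r)) (k (r) (f))))
2. (k (k (g (k (r) (f)) (r)) (f)) (t (t (f) (r)) (k (r) (f))))  →  (k (k (k (r) (f)) (f)) (t (t (f) (r)) (k (r) (f))))

normal form = (k (k (k (r) (f)) (f)) (t (t (f) (r)) (k (r) (f))))


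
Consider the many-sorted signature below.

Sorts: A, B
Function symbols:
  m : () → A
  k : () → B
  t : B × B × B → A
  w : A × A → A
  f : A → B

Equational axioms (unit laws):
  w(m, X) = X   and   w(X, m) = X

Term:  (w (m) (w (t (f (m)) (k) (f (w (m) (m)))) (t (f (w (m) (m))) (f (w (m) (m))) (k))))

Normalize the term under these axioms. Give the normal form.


1. (w (m) (w (t (f (m)) (k) (f (w (m) (m)))) (t (f (w (m) (m))) (f (w (m) (m))) (k))))  →  (w (t (f (m)) (k) (f (w (m) (m)))) (t (f (w (m) (m))) (f (w (m) (m))) (k)))
2. (w (t (f (m)) (k) (f (w (m) (m)))) (t (f (w (m) (m))) (f (w (m) (m))) (k)))  →  (w (t (f (m)) (k) (f (m))) (t (f (w (m) (m))) (f (w (m) (m))) (k)))
3. (w (t (f (m)) (k) (f (m))) (t (f (w (m) (m))) (f (w (m) (m))) (k)))  →  (w (t (f (m)) (k) (f (m))) (t (f (m)) (f (w (m) (m))) (k)))
4. (w (t (f (m)) (k) (f (m))) (t (f (m)) (f (w (m) (m))) (k)))  →  (w (t (f (m)) (k) (f (m))) (t (f (m)) (f (m)) (k)))

normal form = (w (t (f (m)) (k) (f (m))) (t (f (m)) (f (m)) (k)))


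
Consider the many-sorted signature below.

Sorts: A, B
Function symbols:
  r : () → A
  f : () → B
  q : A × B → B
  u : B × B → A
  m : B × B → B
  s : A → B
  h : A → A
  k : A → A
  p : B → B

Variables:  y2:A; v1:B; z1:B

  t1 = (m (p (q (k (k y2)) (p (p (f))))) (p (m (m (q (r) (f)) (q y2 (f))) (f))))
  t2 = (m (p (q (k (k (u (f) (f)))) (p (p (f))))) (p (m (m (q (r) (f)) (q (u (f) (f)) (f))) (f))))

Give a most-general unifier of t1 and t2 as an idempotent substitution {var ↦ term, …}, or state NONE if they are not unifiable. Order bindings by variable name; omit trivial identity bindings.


{y2 ↦ (u (f) (f))}


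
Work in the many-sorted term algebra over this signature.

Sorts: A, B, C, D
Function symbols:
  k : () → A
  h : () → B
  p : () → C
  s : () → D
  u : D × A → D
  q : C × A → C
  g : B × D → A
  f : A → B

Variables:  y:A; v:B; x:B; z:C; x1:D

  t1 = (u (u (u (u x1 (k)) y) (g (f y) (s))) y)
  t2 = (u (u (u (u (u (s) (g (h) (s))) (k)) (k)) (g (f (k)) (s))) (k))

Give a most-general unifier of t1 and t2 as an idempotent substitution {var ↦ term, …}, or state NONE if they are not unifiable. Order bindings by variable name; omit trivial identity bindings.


{x1 ↦ (u (s) (g (h) (s))), y ↦ (k)}


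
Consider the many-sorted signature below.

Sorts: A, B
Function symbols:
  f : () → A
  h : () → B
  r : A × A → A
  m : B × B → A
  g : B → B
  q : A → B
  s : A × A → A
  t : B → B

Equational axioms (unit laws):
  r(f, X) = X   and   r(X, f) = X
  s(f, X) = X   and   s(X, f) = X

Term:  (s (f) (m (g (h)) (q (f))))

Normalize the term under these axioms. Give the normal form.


1. (s (f) (m (g (h)) (q (f))))  →  (m (g (h)) (q (f)))

normal form = (m (g (h)) (q (f)))


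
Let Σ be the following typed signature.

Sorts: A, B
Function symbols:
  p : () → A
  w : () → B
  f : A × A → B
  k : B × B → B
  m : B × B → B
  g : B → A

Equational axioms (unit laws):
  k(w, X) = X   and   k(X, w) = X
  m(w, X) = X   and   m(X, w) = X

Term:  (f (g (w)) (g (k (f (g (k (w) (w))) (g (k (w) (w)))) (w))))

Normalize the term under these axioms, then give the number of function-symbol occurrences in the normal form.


1. (f (g (w)) (g (k (f (g (k (w) (w))) (g (k (w) (w)))) (w))))  →  (f (g (w)) (g (f (g (k (w) (w))) (g (k (w) (w))))))
2. (f (g (w)) (g (f (g (k (w) (w))) (g (k (w) (w))))))  →  (f (g (w)) (g (f (g (w)) (g (k (w) (w))))))
3. (f (g (w)) (g (f (g (w)) (g (k (w) (w))))))  →  (f (g (w)) (g (f (g (w)) (g (w)))))
normal form: (f (g (w)) (g (f (g (w)) (g (w)))))

size = 9


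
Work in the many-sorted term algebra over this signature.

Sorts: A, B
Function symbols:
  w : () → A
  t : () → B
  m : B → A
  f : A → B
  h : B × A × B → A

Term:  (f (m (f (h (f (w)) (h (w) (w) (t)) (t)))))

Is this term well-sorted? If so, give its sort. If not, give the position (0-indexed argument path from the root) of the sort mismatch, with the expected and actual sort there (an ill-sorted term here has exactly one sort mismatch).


ill-sorted at position [0, 0, 0, 1, 0]: expected B, got A

          (w) : A
        (f (w)) : B
          (w) : A
          (w) : A
          (t) : B
        (h (w) (w) (t)) : ✗ arg 0 at [0, 0, 0, 1, 0] has sort A, expected B
        (t) : B


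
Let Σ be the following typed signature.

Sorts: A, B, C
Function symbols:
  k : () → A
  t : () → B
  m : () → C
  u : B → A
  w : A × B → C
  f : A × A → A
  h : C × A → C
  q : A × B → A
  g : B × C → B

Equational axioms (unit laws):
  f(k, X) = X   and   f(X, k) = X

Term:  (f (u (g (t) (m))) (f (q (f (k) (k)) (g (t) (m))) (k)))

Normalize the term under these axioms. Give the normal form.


1. (f (u (g (t) (m))) (f (q (f (k) (k)) (g (t) (m))) (k)))  →  (f (u (g (t) (m))) (q (f (k) (k)) (g (t) (m))))
2. (f (u (g (t) (m))) (q (f (k) (k)) (g (t) (m))))  →  (f (u (g (t) (m))) (q (k) (g (t) (m))))

normal form = (f (u (g (t) (m))) (q (k) (g (t) (m))))


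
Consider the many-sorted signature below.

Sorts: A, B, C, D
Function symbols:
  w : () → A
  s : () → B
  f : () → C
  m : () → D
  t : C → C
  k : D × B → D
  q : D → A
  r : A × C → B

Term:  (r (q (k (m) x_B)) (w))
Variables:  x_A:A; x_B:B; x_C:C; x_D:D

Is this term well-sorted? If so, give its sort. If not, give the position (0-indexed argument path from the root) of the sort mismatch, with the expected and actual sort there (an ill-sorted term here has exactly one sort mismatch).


      (m) : D
      x_B : B
    (k (m) x_B) : D
  (q (k (m) x_B)) : A
  (w) : A
(r (q (k (m) x_B)) (w)) : ✗ arg 1 at [1] has sort A, expected C

ill-sorted at position [1]: expected C, got A


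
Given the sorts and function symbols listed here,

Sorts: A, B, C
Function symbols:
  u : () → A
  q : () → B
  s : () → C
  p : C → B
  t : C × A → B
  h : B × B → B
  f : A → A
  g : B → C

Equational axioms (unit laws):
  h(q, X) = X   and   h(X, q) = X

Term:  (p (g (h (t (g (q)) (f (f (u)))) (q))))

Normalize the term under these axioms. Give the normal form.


normal form = (p (g (t (g (q)) (f (f (u))))))

1. (p (g (h (t (g (q)) (f (f (u)))) (q))))  →  (p (g (t (g (q)) (f (f (u))))))


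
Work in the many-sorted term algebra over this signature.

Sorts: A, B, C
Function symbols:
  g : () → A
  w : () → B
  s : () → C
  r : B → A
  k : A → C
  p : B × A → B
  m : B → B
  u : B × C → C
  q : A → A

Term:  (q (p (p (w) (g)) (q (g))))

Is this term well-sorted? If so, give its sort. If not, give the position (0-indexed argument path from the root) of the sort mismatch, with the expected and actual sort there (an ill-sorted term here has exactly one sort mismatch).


      (w) : B
      (g) : A
    (p (w) (g)) : B
      (g) : A
    (q (g)) : A
  (p (p (w) (g)) (q (g))) : B
(q (p (p (w) (g)) (q (g)))) : ✗ arg 0 at [0] has sort B, expected A

ill-sorted at position [0]: expected A, got B


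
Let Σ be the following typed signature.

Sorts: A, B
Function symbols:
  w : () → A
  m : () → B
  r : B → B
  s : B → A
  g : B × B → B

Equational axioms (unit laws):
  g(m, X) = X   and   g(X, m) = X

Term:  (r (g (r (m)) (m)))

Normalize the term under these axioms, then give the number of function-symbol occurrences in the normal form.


1. (r (g (r (m)) (m)))  →  (r (r (m)))
normal form: (r (r (m)))

size = 3


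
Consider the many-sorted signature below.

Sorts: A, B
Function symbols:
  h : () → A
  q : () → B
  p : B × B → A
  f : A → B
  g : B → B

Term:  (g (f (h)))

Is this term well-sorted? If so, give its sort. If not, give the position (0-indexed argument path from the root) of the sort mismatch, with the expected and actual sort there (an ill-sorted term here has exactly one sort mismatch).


well-sorted; sort = B

    (h) : A
  (f (h)) : B
(g (f (h))) : B


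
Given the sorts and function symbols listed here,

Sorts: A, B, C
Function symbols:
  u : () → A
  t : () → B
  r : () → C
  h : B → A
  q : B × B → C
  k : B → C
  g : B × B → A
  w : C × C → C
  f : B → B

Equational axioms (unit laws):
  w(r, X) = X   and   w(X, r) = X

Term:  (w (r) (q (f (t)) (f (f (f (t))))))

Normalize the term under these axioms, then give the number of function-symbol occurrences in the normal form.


size = 7

1. (w (r) (q (f (t)) (f (f (f (t))))))  →  (q (f (t)) (f (f (f (t)))))
normal form: (q (f (t)) (f (f (f (t)))))


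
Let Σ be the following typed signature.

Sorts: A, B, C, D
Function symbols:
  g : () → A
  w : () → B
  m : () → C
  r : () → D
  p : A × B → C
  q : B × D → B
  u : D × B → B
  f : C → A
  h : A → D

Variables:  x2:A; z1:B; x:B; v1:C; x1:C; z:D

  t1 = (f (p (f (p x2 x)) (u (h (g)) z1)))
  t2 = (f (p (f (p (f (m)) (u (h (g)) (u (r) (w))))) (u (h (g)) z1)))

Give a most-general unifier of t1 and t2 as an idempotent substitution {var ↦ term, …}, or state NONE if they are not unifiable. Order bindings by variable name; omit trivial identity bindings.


{x ↦ (u (h (g)) (u (r) (w))), x2 ↦ (f (m))}


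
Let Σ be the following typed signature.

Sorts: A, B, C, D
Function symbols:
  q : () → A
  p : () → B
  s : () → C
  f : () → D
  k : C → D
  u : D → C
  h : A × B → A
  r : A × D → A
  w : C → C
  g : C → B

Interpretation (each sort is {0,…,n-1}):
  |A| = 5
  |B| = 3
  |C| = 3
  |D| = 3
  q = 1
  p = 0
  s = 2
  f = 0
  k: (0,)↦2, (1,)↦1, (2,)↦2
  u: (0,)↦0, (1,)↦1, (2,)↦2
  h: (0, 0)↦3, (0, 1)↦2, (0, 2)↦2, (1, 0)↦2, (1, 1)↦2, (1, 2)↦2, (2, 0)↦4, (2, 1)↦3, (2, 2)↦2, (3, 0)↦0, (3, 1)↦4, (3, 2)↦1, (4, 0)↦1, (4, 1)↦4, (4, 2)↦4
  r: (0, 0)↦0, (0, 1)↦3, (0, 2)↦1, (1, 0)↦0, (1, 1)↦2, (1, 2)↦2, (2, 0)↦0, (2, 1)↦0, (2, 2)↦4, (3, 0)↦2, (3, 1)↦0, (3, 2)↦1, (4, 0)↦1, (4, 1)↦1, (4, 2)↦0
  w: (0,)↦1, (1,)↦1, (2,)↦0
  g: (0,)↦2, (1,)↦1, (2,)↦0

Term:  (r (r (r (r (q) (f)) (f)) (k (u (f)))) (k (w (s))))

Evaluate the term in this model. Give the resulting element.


value = 2

  q = 1
  f = 0
  (r (q) (f)) = r(1, 0) = 0
  f = 0
  (r (r (q) (f)) (f)) = r(0, 0) = 0
  f = 0
  (u (f)) = u(0,) = 0
  (k (u (f))) = k(0,) = 2
  (r (r (r (q) (f)) (f)) (k (u (f)))) = r(0, 2) = 1
  s = 2
  (w (s)) = w(2,) = 0
  (k (w (s))) = k(0,) = 2
  (r (r (r (r (q) (f)) (f)) (k (u (f)))) (k (w (s)))) = r(1, 2) = 2
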